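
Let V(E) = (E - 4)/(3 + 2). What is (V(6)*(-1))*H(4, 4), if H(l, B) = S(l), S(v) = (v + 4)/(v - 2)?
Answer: -8/5 ≈ -1.6000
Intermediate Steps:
V(E) = -⅘ + E/5 (V(E) = (-4 + E)/5 = (-4 + E)*(⅕) = -⅘ + E/5)
S(v) = (4 + v)/(-2 + v)
H(l, B) = (4 + l)/(-2 + l)
(V(6)*(-1))*H(4, 4) = ((-⅘ + (⅕)*6)*(-1))*((4 + 4)/(-2 + 4)) = ((-⅘ + 6/5)*(-1))*(8/2) = ((⅖)*(-1))*((½)*8) = -⅖*4 = -8/5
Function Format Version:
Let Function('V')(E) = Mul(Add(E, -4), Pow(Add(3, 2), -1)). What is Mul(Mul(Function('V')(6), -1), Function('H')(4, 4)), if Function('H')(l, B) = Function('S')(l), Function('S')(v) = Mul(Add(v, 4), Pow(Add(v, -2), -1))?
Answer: Rational(-8, 5) ≈ -1.6000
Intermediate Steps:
Function('V')(E) = Add(Rational(-4, 5), Mul(Rational(1, 5), E)) (Function('V')(E) = Mul(Add(-4, E), Pow(5, -1)) = Mul(Add(-4, E), Rational(1, 5)) = Add(Rational(-4, 5), Mul(Rational(1, 5), E)))
Function('S')(v) = Mul(Pow(Add(-2, v), -1), Add(4, v)) (Function('S')(v) = Mul(Add(4, v), Pow(Add(-2, v), -1)) = Mul(Pow(Add(-2, v), -1), Add(4, v)))
Function('H')(l, B) = Mul(Pow(Add(-2, l), -1), Add(4, l))
Mul(Mul(Function('V')(6), -1), Function('H')(4, 4)) = Mul(Mul(Add(Rational(-4, 5), Mul(Rational(1, 5), 6)), -1), Mul(Pow(Add(-2, 4), -1), Add(4, 4))) = Mul(Mul(Add(Rational(-4, 5), Rational(6, 5)), -1), Mul(Pow(2, -1), 8)) = Mul(Mul(Rational(2, 5), -1), Mul(Rational(1, 2), 8)) = Mul(Rational(-2, 5), 4) = Rational(-8, 5)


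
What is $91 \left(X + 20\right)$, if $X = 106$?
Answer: $11466$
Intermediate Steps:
$91 \left(X + 20\right) = 91 \left(106 + 20\right) = 91 \cdot 126 = 11466$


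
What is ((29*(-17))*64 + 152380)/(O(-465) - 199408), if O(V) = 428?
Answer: -30207/49745 ≈ -0.60724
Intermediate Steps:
((29*(-17))*64 + 152380)/(O(-465) - 199408) = ((29*(-17))*64 + 152380)/(428 - 199408) = (-493*64 + 152380)/(-198980) = (-31552 + 152380)*(-1/198980) = 120828*(-1/198980) = -30207/49745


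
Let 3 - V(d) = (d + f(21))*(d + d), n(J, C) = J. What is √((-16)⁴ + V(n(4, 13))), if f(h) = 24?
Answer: √65315 ≈ 255.57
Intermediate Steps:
V(d) = 3 - 2*d*(24 + d) (V(d) = 3 - (d + 24)*(d + d) = 3 - (24 + d)*2*d = 3 - 2*d*(24 + d))
√((-16)⁴ + V(n(4, 13))) = √((-16)⁴ + (3 - 48*4 - 2*4²)) = √(65536 + (3 - 192 - 2*16)) = √(65536 + (3 - 192 - 32)) = √(65536 - 221) = √65315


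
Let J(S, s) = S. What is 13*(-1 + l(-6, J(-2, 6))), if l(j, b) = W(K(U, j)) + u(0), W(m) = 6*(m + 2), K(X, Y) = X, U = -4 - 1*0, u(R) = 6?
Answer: -91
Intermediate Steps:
U = -4 (U = -4 + 0 = -4)
W(m) = 12 + 6*m (W(m) = 6*(2 + m) = 12 + 6*m)
l(j, b) = -6 (l(j, b) = (12 + 6*(-4)) + 6 = (12 - 24) + 6 = -12 + 6 = -6)
13*(-1 + l(-6, J(-2, 6))) = 13*(-1 - 6) = 13*(-7) = -91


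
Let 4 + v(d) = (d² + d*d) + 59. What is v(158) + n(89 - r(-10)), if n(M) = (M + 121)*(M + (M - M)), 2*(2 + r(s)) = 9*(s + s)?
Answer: 104645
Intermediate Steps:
r(s) = -2 + 9*s (r(s) = -2 + (9*(s + s))/2 = -2 + (9*(2*s))/2 = -2 + (18*s)/2 = -2 + 9*s)
v(d) = 55 + 2*d² (v(d) = -4 + ((d² + d*d) + 59) = -4 + ((d² + d²) + 59) = -4 + (2*d² + 59) = -4 + (59 + 2*d²) = 55 + 2*d²)
n(M) = M*(121 + M) (n(M) = (121 + M)*(M + 0) = (121 + M)*M = M*(121 + M))
v(158) + n(89 - r(-10)) = (55 + 2*158²) + (89 - (-2 + 9*(-10)))*(121 + (89 - (-2 + 9*(-10)))) = (55 + 2*24964) + (89 - (-2 - 90))*(121 + (89 - (-2 - 90))) = (55 + 49928) + (89 - 1*(-92))*(121 + (89 - 1*(-92))) = 49983 + (89 + 92)*(121 + (89 + 92)) = 49983 + 181*(121 + 181) = 49983 + 181*302 = 49983 + 54662 = 104645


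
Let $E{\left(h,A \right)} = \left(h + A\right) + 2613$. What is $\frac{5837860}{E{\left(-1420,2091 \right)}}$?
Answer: $\frac{1459465}{821} \approx 1777.7$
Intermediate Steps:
$E{\left(h,A \right)} = 2613 + A + h$ ($E{\left(h,A \right)} = \left(A + h\right) + 2613 = 2613 + A + h$)
$\frac{5837860}{E{\left(-1420,2091 \right)}} = \frac{5837860}{2613 + 2091 - 1420} = \frac{5837860}{3284} = 5837860 \cdot \frac{1}{3284} = \frac{1459465}{821}$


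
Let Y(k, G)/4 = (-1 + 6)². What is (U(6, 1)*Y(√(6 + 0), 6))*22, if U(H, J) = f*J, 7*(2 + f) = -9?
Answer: -50600/7 ≈ -7228.6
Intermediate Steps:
f = -23/7 (f = -2 + (⅐)*(-9) = -2 - 9/7 = -23/7 ≈ -3.2857)
U(H, J) = -23*J/7
Y(k, G) = 100 (Y(k, G) = 4*(-1 + 6)² = 4*5² = 4*25 = 100)
(U(6, 1)*Y(√(6 + 0), 6))*22 = (-23/7*1*100)*22 = -23/7*100*22 = -2300/7*22 = -50600/7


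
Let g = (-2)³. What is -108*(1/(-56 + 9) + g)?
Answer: 40716/47 ≈ 866.30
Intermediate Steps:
g = -8
-108*(1/(-56 + 9) + g) = -108*(1/(-56 + 9) - 8) = -108*(1/(-47) - 8) = -108*(-1/47 - 8) = -108*(-377/47) = 40716/47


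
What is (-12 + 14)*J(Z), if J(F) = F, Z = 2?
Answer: 4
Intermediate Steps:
(-12 + 14)*J(Z) = (-12 + 14)*2 = 2*2 = 4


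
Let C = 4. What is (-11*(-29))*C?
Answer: 1276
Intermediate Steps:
(-11*(-29))*C = -11*(-29)*4 = 319*4 = 1276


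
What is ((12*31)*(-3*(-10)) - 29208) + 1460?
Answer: -16588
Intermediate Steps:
((12*31)*(-3*(-10)) - 29208) + 1460 = (372*30 - 29208) + 1460 = (11160 - 29208) + 1460 = -18048 + 1460 = -16588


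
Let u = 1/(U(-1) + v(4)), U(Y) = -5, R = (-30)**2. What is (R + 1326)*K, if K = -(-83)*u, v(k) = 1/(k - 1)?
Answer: -39591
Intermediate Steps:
R = 900
v(k) = 1/(-1 + k)
u = -3/14 (u = 1/(-5 + 1/(-1 + 4)) = 1/(-5 + 1/3) = 1/(-14/3) = -3/14 ≈ -0.21429)
K = -249/14 (K = -(-83)*(-3)/14 = -83*3/14 = -249/14 ≈ -17.786)
(R + 1326)*K = (900 + 1326)*(-249/14) = 2226*(-249/14) = -39591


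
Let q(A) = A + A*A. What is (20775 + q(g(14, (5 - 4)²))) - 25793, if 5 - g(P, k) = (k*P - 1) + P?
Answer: -4556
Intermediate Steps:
g(P, k) = 6 - P - P*k (g(P, k) = 5 - ((k*P - 1) + P) = 5 - ((P*k - 1) + P) = 5 - ((-1 + P*k) + P) = 5 - (-1 + P + P*k) = 5 + (1 - P - P*k) = 6 - P - P*k)
q(A) = A + A²
(20775 + q(g(14, (5 - 4)²))) - 25793 = (20775 + (6 - 1*14 - 1*14*(5 - 4)²)*(1 + (6 - 1*14 - 1*14*(5 - 4)²))) - 25793 = (20775 + (6 - 14 - 1*14*1²)*(1 + (6 - 14 - 1*14*1²))) - 25793 = (20775 + (6 - 14 - 1*14*1)*(1 + (6 - 14 - 1*14*1))) - 25793 = (20775 + (6 - 14 - 14)*(1 + (6 - 14 - 14))) - 25793 = (20775 - 22*(1 - 22)) - 25793 = (20775 - 22*(-21)) - 25793 = (20775 + 462) - 25793 = 21237 - 25793 = -4556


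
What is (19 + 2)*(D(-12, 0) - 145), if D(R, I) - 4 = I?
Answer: -2961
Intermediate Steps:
D(R, I) = 4 + I
(19 + 2)*(D(-12, 0) - 145) = (19 + 2)*((4 + 0) - 145) = 21*(4 - 145) = 21*(-141) = -2961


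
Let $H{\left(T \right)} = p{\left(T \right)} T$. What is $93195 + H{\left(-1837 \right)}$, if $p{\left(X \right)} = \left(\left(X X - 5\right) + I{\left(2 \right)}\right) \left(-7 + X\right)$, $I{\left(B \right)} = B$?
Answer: $11431099449443$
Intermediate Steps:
$p{\left(X \right)} = \left(-7 + X\right) \left(-3 + X^{2}\right)$ ($p{\left(X \right)} = \left(\left(X X - 5\right) + 2\right) \left(-7 + X\right) = \left(\left(X^{2} - 5\right) + 2\right) \left(-7 + X\right) = \left(\left(-5 + X^{2}\right) + 2\right) \left(-7 + X\right) = \left(-3 + X^{2}\right) \left(-7 + X\right) = \left(-7 + X\right) \left(-3 + X^{2}\right)$)
$H{\left(T \right)} = T \left(21 + T^{3} - 7 T^{2} - 3 T\right)$ ($H{\left(T \right)} = \left(21 + T^{3} - 7 T^{2} - 3 T\right) T = T \left(21 + T^{3} - 7 T^{2} - 3 T\right)$)
$93195 + H{\left(-1837 \right)} = 93195 - 1837 \left(21 + \left(-1837\right)^{3} - 7 \left(-1837\right)^{2} - -5511\right) = 93195 - 1837 \left(21 - 6199083253 - 23621983 + 5511\right) = 93195 - -11431099356248 = 93195 + 11431099356248 = 11431099449443$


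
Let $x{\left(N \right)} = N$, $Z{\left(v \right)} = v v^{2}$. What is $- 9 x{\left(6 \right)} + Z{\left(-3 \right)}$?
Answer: $-81$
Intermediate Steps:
$Z{\left(v \right)} = v^{3}$
$- 9 x{\left(6 \right)} + Z{\left(-3 \right)} = \left(-9\right) 6 + \left(-3\right)^{3} = -54 - 27 = -81$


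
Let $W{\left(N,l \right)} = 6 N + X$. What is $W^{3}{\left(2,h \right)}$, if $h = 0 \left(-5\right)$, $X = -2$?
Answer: $1000$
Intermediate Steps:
$h = 0$
$W{\left(N,l \right)} = -2 + 6 N$ ($W{\left(N,l \right)} = 6 N - 2 = -2 + 6 N$)
$W^{3}{\left(2,h \right)} = \left(-2 + 6 \cdot 2\right)^{3} = \left(-2 + 12\right)^{3} = 10^{3} = 1000$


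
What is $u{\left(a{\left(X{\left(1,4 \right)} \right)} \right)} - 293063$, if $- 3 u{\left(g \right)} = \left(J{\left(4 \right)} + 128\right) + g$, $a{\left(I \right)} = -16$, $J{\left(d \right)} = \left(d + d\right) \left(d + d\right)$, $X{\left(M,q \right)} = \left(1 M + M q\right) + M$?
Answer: $- \frac{879365}{3} \approx -2.9312 \cdot 10^{5}$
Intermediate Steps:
$X{\left(M,q \right)} = 2 M + M q$ ($X{\left(M,q \right)} = \left(M + M q\right) + M = 2 M + M q$)
$J{\left(d \right)} = 4 d^{2}$ ($J{\left(d \right)} = 2 d 2 d = 4 d^{2}$)
$u{\left(g \right)} = -64 - \frac{g}{3}$ ($u{\left(g \right)} = - \frac{\left(4 \cdot 4^{2} + 128\right) + g}{3} = - \frac{\left(4 \cdot 16 + 128\right) + g}{3} = - \frac{\left(64 + 128\right) + g}{3} = - \frac{192 + g}{3} = -64 - \frac{g}{3}$)
$u{\left(a{\left(X{\left(1,4 \right)} \right)} \right)} - 293063 = \left(-64 - - \frac{16}{3}\right) - 293063 = \left(-64 + \frac{16}{3}\right) - 293063 = - \frac{176}{3} - 293063 = - \frac{879365}{3}$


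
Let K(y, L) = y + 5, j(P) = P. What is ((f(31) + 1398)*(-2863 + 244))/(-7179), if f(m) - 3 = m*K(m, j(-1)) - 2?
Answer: 2195595/2393 ≈ 917.51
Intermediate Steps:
K(y, L) = 5 + y
f(m) = 1 + m*(5 + m) (f(m) = 3 + (m*(5 + m) - 2) = 3 + (-2 + m*(5 + m)) = 1 + m*(5 + m))
((f(31) + 1398)*(-2863 + 244))/(-7179) = (((1 + 31*(5 + 31)) + 1398)*(-2863 + 244))/(-7179) = (((1 + 31*36) + 1398)*(-2619))*(-1/7179) = (((1 + 1116) + 1398)*(-2619))*(-1/7179) = ((1117 + 1398)*(-2619))*(-1/7179) = (2515*(-2619))*(-1/7179) = -6586785*(-1/7179) = 2195595/2393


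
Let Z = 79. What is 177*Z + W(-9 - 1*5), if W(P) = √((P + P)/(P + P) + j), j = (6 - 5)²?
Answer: 13983 + √2 ≈ 13984.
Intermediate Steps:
j = 1 (j = 1² = 1)
W(P) = √2 (W(P) = √((P + P)/(P + P) + 1) = √((2*P)/((2*P)) + 1) = √((2*P)*(1/(2*P)) + 1) = √(1 + 1) = √2)
177*Z + W(-9 - 1*5) = 177*79 + √2 = 13983 + √2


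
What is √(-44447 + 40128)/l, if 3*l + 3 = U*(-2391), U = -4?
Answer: I*√4319/3187 ≈ 0.020621*I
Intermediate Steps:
l = 3187 (l = -1 + (-4*(-2391))/3 = -1 + (⅓)*9564 = -1 + 3188 = 3187)
√(-44447 + 40128)/l = √(-44447 + 40128)/3187 = √(-4319)*(1/3187) = (I*√4319)*(1/3187) = I*√4319/3187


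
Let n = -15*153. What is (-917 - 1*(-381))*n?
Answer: 1230120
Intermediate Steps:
n = -2295
(-917 - 1*(-381))*n = (-917 - 1*(-381))*(-2295) = (-917 + 381)*(-2295) = -536*(-2295) = 1230120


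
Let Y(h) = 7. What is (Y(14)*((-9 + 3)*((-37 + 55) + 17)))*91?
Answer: -133770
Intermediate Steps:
(Y(14)*((-9 + 3)*((-37 + 55) + 17)))*91 = (7*((-9 + 3)*((-37 + 55) + 17)))*91 = (7*(-6*(18 + 17)))*91 = (7*(-6*35))*91 = (7*(-210))*91 = -1470*91 = -133770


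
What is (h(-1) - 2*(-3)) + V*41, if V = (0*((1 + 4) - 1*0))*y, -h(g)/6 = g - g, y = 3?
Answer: 6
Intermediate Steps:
h(g) = 0 (h(g) = -6*(g - g) = -6*0 = 0)
V = 0 (V = (0*((1 + 4) - 1*0))*3 = (0*(5 + 0))*3 = (0*5)*3 = 0*3 = 0)
(h(-1) - 2*(-3)) + V*41 = (0 - 2*(-3)) + 0*41 = (0 + 6) + 0 = 6 + 0 = 6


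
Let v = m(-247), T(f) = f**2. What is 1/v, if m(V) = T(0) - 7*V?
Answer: 1/1729 ≈ 0.00057837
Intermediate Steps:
m(V) = -7*V (m(V) = 0**2 - 7*V = 0 - 7*V = -7*V)
v = 1729 (v = -7*(-247) = 1729)
1/v = 1/1729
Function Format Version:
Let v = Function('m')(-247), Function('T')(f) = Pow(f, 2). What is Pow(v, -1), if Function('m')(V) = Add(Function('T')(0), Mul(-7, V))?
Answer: Rational(1, 1729) ≈ 0.00057837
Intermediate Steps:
Function('m')(V) = Mul(-7, V) (Function('m')(V) = Add(Pow(0, 2), Mul(-7, V)) = Add(0, Mul(-7, V)) = Mul(-7, V))
v = 1729 (v = Mul(-7, -247) = 1729)
Pow(v, -1) = Pow(1729, -1) = Rational(1, 1729)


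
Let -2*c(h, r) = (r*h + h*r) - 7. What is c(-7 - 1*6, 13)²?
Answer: 119025/4 ≈ 29756.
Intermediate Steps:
c(h, r) = 7/2 - h*r (c(h, r) = -((r*h + h*r) - 7)/2 = -((h*r + h*r) - 7)/2 = -(2*h*r - 7)/2 = -(-7 + 2*h*r)/2 = 7/2 - h*r)
c(-7 - 1*6, 13)² = (7/2 - 1*(-7 - 1*6)*13)² = (7/2 - 1*(-7 - 6)*13)² = (7/2 - 1*(-13)*13)² = (7/2 + 169)² = (345/2)² = 119025/4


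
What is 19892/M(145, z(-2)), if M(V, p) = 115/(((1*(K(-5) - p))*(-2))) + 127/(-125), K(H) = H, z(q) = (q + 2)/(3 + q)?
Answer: 4973000/2621 ≈ 1897.4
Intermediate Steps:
z(q) = (2 + q)/(3 + q)
M(V, p) = -127/125 + 115/(10 + 2*p) (M(V, p) = 115/(((1*(-5 - p))*(-2))) + 127/(-125) = 115/(((-5 - p)*(-2))) + 127*(-1/125) = 115/(10 + 2*p) - 127/125 = -127/125 + 115/(10 + 2*p))
19892/M(145, z(-2)) = 19892/(((13105 - 254*(2 - 2)/(3 - 2))/(250*(5 + (2 - 2)/(3 - 2))))) = 19892/(((13105 - 254*0/1)/(250*(5 + 0/1)))) = 19892/(((13105 - 254*0)/(250*(5 + 1*0)))) = 19892/(((13105 - 254*0)/(250*(5 + 0)))) = 19892/(((1/250)*(13105 + 0)/5)) = 19892/(((1/250)*(1/5)*13105)) = 19892/(2621/250) = 19892*(250/2621) = 4973000/2621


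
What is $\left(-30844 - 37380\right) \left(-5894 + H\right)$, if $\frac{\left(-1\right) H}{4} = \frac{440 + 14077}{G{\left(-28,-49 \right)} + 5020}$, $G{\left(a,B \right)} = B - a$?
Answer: $\frac{2014120798976}{4999} \approx 4.029 \cdot 10^{8}$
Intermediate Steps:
$H = - \frac{58068}{4999}$ ($H = - 4 \frac{440 + 14077}{\left(-49 - -28\right) + 5020} = - 4 \frac{14517}{\left(-49 + 28\right) + 5020} = - 4 \frac{14517}{-21 + 5020} = - 4 \cdot \frac{14517}{4999} = - 4 \cdot 14517 \cdot \frac{1}{4999} = \left(-4\right) \frac{14517}{4999} = - \frac{58068}{4999} \approx -11.616$)
$\left(-30844 - 37380\right) \left(-5894 + H\right) = \left(-30844 - 37380\right) \left(-5894 - \frac{58068}{4999}\right) = \left(-68224\right) \left(- \frac{29522174}{4999}\right) = \frac{2014120798976}{4999}$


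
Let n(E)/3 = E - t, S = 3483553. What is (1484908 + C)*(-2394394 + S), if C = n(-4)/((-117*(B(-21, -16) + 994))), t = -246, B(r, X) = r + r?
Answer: 10007858001828523/6188 ≈ 1.6173e+12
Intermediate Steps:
B(r, X) = 2*r
n(E) = 738 + 3*E (n(E) = 3*(E - 1*(-246)) = 3*(E + 246) = 3*(246 + E) = 738 + 3*E)
C = -121/18564 (C = (738 + 3*(-4))/((-117*(2*(-21) + 994))) = (738 - 12)/((-117*(-42 + 994))) = 726/((-117*952)) = 726/(-111384) = 726*(-1/111384) = -121/18564 ≈ -0.0065180)
(1484908 + C)*(-2394394 + S) = (1484908 - 121/18564)*(-2394394 + 3483553) = (27565831991/18564)*1089159 = 10007858001828523/6188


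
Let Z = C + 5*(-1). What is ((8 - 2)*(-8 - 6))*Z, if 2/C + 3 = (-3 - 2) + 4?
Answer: 462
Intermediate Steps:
C = -1/2 (C = 2/(-3 + ((-3 - 2) + 4)) = 2/(-3 + (-5 + 4)) = 2/(-3 - 1) = 2/(-4) = 2*(-1/4) = -1/2 ≈ -0.50000)
Z = -11/2 (Z = -1/2 + 5*(-1) = -1/2 - 5 = -11/2 ≈ -5.5000)
((8 - 2)*(-8 - 6))*Z = ((8 - 2)*(-8 - 6))*(-11/2) = (6*(-14))*(-11/2) = -84*(-11/2) = 462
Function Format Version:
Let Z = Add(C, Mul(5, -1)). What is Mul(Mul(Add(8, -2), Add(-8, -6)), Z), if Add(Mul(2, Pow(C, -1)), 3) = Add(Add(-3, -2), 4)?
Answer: 462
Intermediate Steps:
C = Rational(-1, 2) (C = Mul(2, Pow(Add(-3, Add(Add(-3, -2), 4)), -1)) = Mul(2, Pow(Add(-3, Add(-5, 4)), -1)) = Mul(2, Pow(Add(-3, -1), -1)) = Mul(2, Pow(-4, -1)) = Mul(2, Rational(-1, 4)) = Rational(-1, 2) ≈ -0.50000)
Z = Rational(-11, 2) (Z = Add(Rational(-1, 2), Mul(5, -1)) = Add(Rational(-1, 2), -5) = Rational(-11, 2) ≈ -5.5000)
Mul(Mul(Add(8, -2), Add(-8, -6)), Z) = Mul(Mul(Add(8, -2), Add(-8, -6)), Rational(-11, 2)) = Mul(Mul(6, -14), Rational(-11, 2)) = Mul(-84, Rational(-11, 2)) = 462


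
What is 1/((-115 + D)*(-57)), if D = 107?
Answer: 1/456 ≈ 0.0021930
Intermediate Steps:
1/((-115 + D)*(-57)) = 1/((-115 + 107)*(-57)) = 1/(-8*(-57)) = 1/456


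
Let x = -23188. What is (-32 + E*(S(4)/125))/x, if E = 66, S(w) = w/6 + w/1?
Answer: 923/724625 ≈ 0.0012738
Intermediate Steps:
S(w) = 7*w/6 (S(w) = w*(⅙) + w*1 = w/6 + w = 7*w/6)
(-32 + E*(S(4)/125))/x = (-32 + 66*(((7/6)*4)/125))/(-23188) = (-32 + 66*((14/3)*(1/125)))*(-1/23188) = (-32 + 66*(14/375))*(-1/23188) = (-32 + 308/125)*(-1/23188) = -3692/125*(-1/23188) = 923/724625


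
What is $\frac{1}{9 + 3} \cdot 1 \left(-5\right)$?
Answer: $- \frac{5}{12} \approx -0.41667$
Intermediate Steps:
$\frac{1}{9 + 3} \cdot 1 \left(-5\right) = \frac{1}{12} \cdot 1 \left(-5\right) = \frac{1}{12} \left(-5\right) = - \frac{5}{12}$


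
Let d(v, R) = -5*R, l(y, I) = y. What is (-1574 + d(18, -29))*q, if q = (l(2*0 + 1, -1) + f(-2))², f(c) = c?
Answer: -1429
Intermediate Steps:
q = 1 (q = ((2*0 + 1) - 2)² = ((0 + 1) - 2)² = (1 - 2)² = (-1)² = 1)
(-1574 + d(18, -29))*q = (-1574 - 5*(-29))*1 = (-1574 + 145)*1 = -1429*1 = -1429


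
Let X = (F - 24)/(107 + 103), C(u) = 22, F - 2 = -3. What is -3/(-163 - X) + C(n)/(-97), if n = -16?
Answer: -138280/663577 ≈ -0.20839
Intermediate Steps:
F = -1 (F = 2 - 3 = -1)
X = -5/42 (X = (-1 - 24)/(107 + 103) = -25/210 = -25*1/210 = -5/42 ≈ -0.11905)
-3/(-163 - X) + C(n)/(-97) = -3/(-163 - 1*(-5/42)) + 22/(-97) = -3/(-163 + 5/42) + 22*(-1/97) = -3/(-6841/42) - 22/97 = -3*(-42/6841) - 22/97 = 126/6841 - 22/97 = -138280/663577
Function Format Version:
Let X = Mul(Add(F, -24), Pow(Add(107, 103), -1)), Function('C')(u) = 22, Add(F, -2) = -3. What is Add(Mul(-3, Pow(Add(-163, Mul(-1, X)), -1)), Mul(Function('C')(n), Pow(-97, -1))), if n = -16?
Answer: Rational(-138280, 663577) ≈ -0.20839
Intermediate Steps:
F = -1 (F = Add(2, -3) = -1)
X = Rational(-5, 42) (X = Mul(Add(-1, -24), Pow(Add(107, 103), -1)) = Mul(-25, Pow(210, -1)) = Mul(-25, Rational(1, 210)) = Rational(-5, 42) ≈ -0.11905)
Add(Mul(-3, Pow(Add(-163, Mul(-1, X)), -1)), Mul(Function('C')(n), Pow(-97, -1))) = Add(Mul(-3, Pow(Add(-163, Mul(-1, Rational(-5, 42))), -1)), Mul(22, Pow(-97, -1))) = Add(Mul(-3, Pow(Add(-163, Rational(5, 42)), -1)), Mul(22, Rational(-1, 97))) = Add(Mul(-3, Pow(Rational(-6841, 42), -1)), Rational(-22, 97)) = Add(Mul(-3, Rational(-42, 6841)), Rational(-22, 97)) = Add(Rational(126, 6841), Rational(-22, 97)) = Rational(-138280, 663577)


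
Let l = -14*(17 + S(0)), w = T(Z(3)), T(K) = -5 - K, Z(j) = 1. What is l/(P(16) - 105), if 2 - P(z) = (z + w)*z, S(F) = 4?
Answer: 294/263 ≈ 1.1179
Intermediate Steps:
w = -6 (w = -5 - 1*1 = -5 - 1 = -6)
P(z) = 2 - z*(-6 + z) (P(z) = 2 - (z - 6)*z = 2 - (-6 + z)*z = 2 - z*(-6 + z))
l = -294 (l = -14*(17 + 4) = -14*21 = -294)
l/(P(16) - 105) = -294/((2 - 1*16**2 + 6*16) - 105) = -294/((2 - 1*256 + 96) - 105) = -294/((2 - 256 + 96) - 105) = -294/(-158 - 105) = -294/(-263) = -1/263*(-294) = 294/263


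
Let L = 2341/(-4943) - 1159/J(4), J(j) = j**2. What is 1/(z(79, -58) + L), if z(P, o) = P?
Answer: 79088/481559 ≈ 0.16423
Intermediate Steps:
L = -5766393/79088 (L = 2341/(-4943) - 1159/(4**2) = 2341*(-1/4943) - 1159/16 = -2341/4943 - 1159*1/16 = -2341/4943 - 1159/16 = -5766393/79088 ≈ -72.911)
1/(z(79, -58) + L) = 1/(79 - 5766393/79088) = 1/(481559/79088) = 79088/481559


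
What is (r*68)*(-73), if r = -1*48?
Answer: 238272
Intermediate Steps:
r = -48
(r*68)*(-73) = -48*68*(-73) = -3264*(-73) = 238272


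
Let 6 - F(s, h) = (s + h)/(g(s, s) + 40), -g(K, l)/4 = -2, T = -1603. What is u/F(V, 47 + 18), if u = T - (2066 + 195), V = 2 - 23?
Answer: -46368/61 ≈ -760.13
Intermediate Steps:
g(K, l) = 8 (g(K, l) = -4*(-2) = 8)
V = -21
F(s, h) = 6 - h/48 - s/48 (F(s, h) = 6 - (s + h)/(8 + 40) = 6 - (h + s)/48 = 6 - (h/48 + s/48) = 6 + (-h/48 - s/48) = 6 - h/48 - s/48)
u = -3864 (u = -1603 - (2066 + 195) = -1603 - 1*2261 = -1603 - 2261 = -3864)
u/F(V, 47 + 18) = -3864/(6 - (47 + 18)/48 - 1/48*(-21)) = -3864/(6 - 1/48*65 + 7/16) = -3864/(6 - 65/48 + 7/16) = -3864/61/12 = -3864*12/61 = -46368/61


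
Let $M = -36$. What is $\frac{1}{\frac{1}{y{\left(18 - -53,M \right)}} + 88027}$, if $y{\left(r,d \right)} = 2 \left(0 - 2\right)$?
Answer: $\frac{4}{352107} \approx 1.136 \cdot 10^{-5}$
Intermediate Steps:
$y{\left(r,d \right)} = -4$ ($y{\left(r,d \right)} = 2 \left(-2\right) = -4$)
$\frac{1}{\frac{1}{y{\left(18 - -53,M \right)}} + 88027} = \frac{1}{\frac{1}{-4} + 88027} = \frac{1}{- \frac{1}{4} + 88027} = \frac{1}{\frac{352107}{4}} = \frac{4}{352107}$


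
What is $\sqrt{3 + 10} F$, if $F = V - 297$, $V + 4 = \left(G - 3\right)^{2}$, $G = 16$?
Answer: $- 132 \sqrt{13} \approx -475.93$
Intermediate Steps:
$V = 165$ ($V = -4 + \left(16 - 3\right)^{2} = -4 + 13^{2} = -4 + 169 = 165$)
$F = -132$ ($F = 165 - 297 = -132$)
$\sqrt{3 + 10} F = \sqrt{3 + 10} \left(-132\right) = \sqrt{13} \left(-132\right) = - 132 \sqrt{13}$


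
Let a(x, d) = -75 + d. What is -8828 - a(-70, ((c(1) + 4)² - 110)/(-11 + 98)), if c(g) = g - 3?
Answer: -761405/87 ≈ -8751.8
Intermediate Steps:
c(g) = -3 + g
-8828 - a(-70, ((c(1) + 4)² - 110)/(-11 + 98)) = -8828 - (-75 + (((-3 + 1) + 4)² - 110)/(-11 + 98)) = -8828 - (-75 + ((-2 + 4)² - 110)/87) = -8828 - (-75 + (2² - 110)*(1/87)) = -8828 - (-75 + (4 - 110)*(1/87)) = -8828 - (-75 - 106*1/87) = -8828 - (-75 - 106/87) = -8828 - 1*(-6631/87) = -8828 + 6631/87 = -761405/87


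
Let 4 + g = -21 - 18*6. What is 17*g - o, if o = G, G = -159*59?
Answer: 7120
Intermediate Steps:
G = -9381
o = -9381
g = -133 (g = -4 + (-21 - 18*6) = -4 + (-21 - 108) = -4 - 129 = -133)
17*g - o = 17*(-133) - 1*(-9381) = -2261 + 9381 = 7120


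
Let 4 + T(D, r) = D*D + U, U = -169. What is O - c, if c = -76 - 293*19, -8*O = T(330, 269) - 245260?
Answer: 181677/8 ≈ 22710.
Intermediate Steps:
T(D, r) = -173 + D² (T(D, r) = -4 + (D*D - 169) = -4 + (D² - 169) = -4 + (-169 + D²) = -173 + D²)
O = 136533/8 (O = -((-173 + 330²) - 245260)/8 = -((-173 + 108900) - 245260)/8 = -(108727 - 245260)/8 = -⅛*(-136533) = 136533/8 ≈ 17067.)
c = -5643 (c = -76 - 5567 = -5643)
O - c = 136533/8 - 1*(-5643) = 136533/8 + 5643 = 181677/8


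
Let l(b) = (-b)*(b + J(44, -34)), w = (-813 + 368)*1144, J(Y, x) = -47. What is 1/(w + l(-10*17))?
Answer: -1/545970 ≈ -1.8316e-6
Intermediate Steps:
w = -509080 (w = -445*1144 = -509080)
l(b) = -b*(-47 + b) (l(b) = (-b)*(b - 47) = (-b)*(-47 + b) = -b*(-47 + b))
1/(w + l(-10*17)) = 1/(-509080 + (-10*17)*(47 - (-10)*17)) = 1/(-509080 - 170*(47 - 1*(-170))) = 1/(-509080 - 170*(47 + 170)) = 1/(-509080 - 170*217) = 1/(-509080 - 36890) = 1/(-545970) = -1/545970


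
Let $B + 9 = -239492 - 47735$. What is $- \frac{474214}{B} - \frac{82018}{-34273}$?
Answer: $\frac{19905629335}{4922219714} \approx 4.044$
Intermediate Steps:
$B = -287236$ ($B = -9 - 287227 = -287236$)
$- \frac{474214}{B} - \frac{82018}{-34273} = - \frac{474214}{-287236} - \frac{82018}{-34273} = \left(-474214\right) \left(- \frac{1}{287236}\right) - - \frac{82018}{34273} = \frac{237107}{143618} + \frac{82018}{34273} = \frac{19905629335}{4922219714}$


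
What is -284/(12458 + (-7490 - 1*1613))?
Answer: -284/3355 ≈ -0.084650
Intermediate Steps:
-284/(12458 + (-7490 - 1*1613)) = -284/(12458 + (-7490 - 1613)) = -284/(12458 - 9103) = -284/3355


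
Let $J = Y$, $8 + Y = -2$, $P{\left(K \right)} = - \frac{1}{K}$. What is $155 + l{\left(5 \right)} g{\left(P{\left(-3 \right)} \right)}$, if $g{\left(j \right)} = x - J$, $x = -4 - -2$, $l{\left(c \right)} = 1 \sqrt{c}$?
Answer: $155 + 8 \sqrt{5} \approx 172.89$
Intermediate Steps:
$Y = -10$ ($Y = -8 - 2 = -10$)
$l{\left(c \right)} = \sqrt{c}$
$J = -10$
$x = -2$ ($x = -4 + 2 = -2$)
$g{\left(j \right)} = 8$ ($g{\left(j \right)} = -2 - -10 = -2 + 10 = 8$)
$155 + l{\left(5 \right)} g{\left(P{\left(-3 \right)} \right)} = 155 + \sqrt{5} \cdot 8 = 155 + 8 \sqrt{5}$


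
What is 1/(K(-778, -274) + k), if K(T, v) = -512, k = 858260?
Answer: 1/857748 ≈ 1.1658e-6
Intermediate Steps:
1/(K(-778, -274) + k) = 1/(-512 + 858260) = 1/857748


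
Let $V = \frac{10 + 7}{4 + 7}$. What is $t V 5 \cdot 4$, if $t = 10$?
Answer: $\frac{3400}{11} \approx 309.09$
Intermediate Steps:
$V = \frac{17}{11} \approx 1.5455$
$t V 5 \cdot 4 = 10 \cdot \frac{17}{11} \cdot 5 \cdot 4 = \frac{170}{11} \cdot 20 = \frac{3400}{11}$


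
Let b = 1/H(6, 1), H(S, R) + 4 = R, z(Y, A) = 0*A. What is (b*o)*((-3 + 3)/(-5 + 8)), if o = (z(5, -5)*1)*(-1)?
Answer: 0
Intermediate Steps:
z(Y, A) = 0
H(S, R) = -4 + R
o = 0 (o = (0*1)*(-1) = 0*(-1) = 0)
b = -1/3 (b = 1/(-4 + 1) = 1/(-3) = -1/3 ≈ -0.33333)
(b*o)*((-3 + 3)/(-5 + 8)) = (-1/3*0)*((-3 + 3)/(-5 + 8)) = 0*(0/3) = 0*(0*(1/3)) = 0*0 = 0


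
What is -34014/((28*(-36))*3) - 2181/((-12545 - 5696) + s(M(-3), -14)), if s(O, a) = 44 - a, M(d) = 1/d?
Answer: 34726217/3054744 ≈ 11.368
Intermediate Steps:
-34014/((28*(-36))*3) - 2181/((-12545 - 5696) + s(M(-3), -14)) = -34014/((28*(-36))*3) - 2181/((-12545 - 5696) + (44 - 1*(-14))) = -34014/((-1008*3)) - 2181/(-18241 + (44 + 14)) = -34014/(-3024) - 2181/(-18241 + 58) = -34014*(-1/3024) - 2181/(-18183) = 5669/504 - 2181*(-1/18183) = 5669/504 + 727/6061 = 34726217/3054744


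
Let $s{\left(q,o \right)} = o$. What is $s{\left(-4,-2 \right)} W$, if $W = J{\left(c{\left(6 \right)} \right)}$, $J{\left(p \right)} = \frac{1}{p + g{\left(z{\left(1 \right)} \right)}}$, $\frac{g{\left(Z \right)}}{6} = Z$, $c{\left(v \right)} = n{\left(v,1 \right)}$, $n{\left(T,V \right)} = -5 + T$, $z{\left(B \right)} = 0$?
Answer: $-2$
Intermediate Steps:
$c{\left(v \right)} = -5 + v$
$g{\left(Z \right)} = 6 Z$
$J{\left(p \right)} = \frac{1}{p}$ ($J{\left(p \right)} = \frac{1}{p + 6 \cdot 0} = \frac{1}{p + 0} = \frac{1}{p}$)
$W = 1$ ($W = \frac{1}{-5 + 6} = 1^{-1} = 1$)
$s{\left(-4,-2 \right)} W = \left(-2\right) 1 = -2$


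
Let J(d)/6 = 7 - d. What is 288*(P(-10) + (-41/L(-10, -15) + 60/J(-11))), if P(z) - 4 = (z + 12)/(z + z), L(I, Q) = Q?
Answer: 10352/5 ≈ 2070.4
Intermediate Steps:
J(d) = 42 - 6*d (J(d) = 6*(7 - d) = 42 - 6*d)
P(z) = 4 + (12 + z)/(2*z) (P(z) = 4 + (z + 12)/(z + z) = 4 + (12 + z)/((2*z)) = 4 + (12 + z)*(1/(2*z)) = 4 + (12 + z)/(2*z))
288*(P(-10) + (-41/L(-10, -15) + 60/J(-11))) = 288*((9/2 + 6/(-10)) + (-41/(-15) + 60/(42 - 6*(-11)))) = 288*((9/2 + 6*(-1/10)) + (-41*(-1/15) + 60/(42 + 66))) = 288*((9/2 - 3/5) + (41/15 + 60/108)) = 288*(39/10 + (41/15 + 60*(1/108))) = 288*(39/10 + (41/15 + 5/9)) = 288*(39/10 + 148/45) = 288*(647/90) = 10352/5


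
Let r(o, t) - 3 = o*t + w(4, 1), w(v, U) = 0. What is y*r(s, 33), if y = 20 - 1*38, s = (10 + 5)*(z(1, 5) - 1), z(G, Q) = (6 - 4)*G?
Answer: -8964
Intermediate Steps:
z(G, Q) = 2*G
s = 15 (s = (10 + 5)*(2*1 - 1) = 15*(2 - 1) = 15*1 = 15)
r(o, t) = 3 + o*t (r(o, t) = 3 + (o*t + 0) = 3 + o*t)
y = -18 (y = 20 - 38 = -18)
y*r(s, 33) = -18*(3 + 15*33) = -18*(3 + 495) = -18*498 = -8964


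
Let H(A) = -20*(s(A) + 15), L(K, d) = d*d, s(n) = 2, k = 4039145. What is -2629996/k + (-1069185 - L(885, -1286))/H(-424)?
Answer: 2199524178521/274661860 ≈ 8008.1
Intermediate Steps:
L(K, d) = d**2
H(A) = -340 (H(A) = -20*(2 + 15) = -20*17 = -340)
-2629996/k + (-1069185 - L(885, -1286))/H(-424) = -2629996/4039145 + (-1069185 - 1*(-1286)**2)/(-340) = -2629996*1/4039145 + (-1069185 - 1*1653796)*(-1/340) = -2629996/4039145 + (-1069185 - 1653796)*(-1/340) = -2629996/4039145 - 2722981*(-1/340) = -2629996/4039145 + 2722981/340 = 2199524178521/274661860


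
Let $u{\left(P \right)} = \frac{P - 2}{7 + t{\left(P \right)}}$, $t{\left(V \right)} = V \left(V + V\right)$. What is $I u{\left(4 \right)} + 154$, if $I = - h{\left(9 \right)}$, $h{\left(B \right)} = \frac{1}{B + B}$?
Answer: $\frac{54053}{351} \approx 154.0$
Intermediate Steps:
$h{\left(B \right)} = \frac{1}{2 B}$
$I = - \frac{1}{18}$ ($I = - \frac{1}{2 \cdot 9} = \left(-1\right) \frac{1}{18} = - \frac{1}{18} \approx -0.055556$)
$t{\left(V \right)} = 2 V^{2}$ ($t{\left(V \right)} = V 2 V = 2 V^{2}$)
$u{\left(P \right)} = \frac{-2 + P}{7 + 2 P^{2}}$ ($u{\left(P \right)} = \frac{P - 2}{7 + 2 P^{2}} = \frac{-2 + P}{7 + 2 P^{2}}$)
$I u{\left(4 \right)} + 154 = - \frac{\frac{1}{7 + 2 \cdot 4^{2}} \left(-2 + 4\right)}{18} + 154 = - \frac{\frac{1}{7 + 2 \cdot 16} \cdot 2}{18} + 154 = - \frac{\frac{1}{7 + 32} \cdot 2}{18} + 154 = - \frac{\frac{1}{39} \cdot 2}{18} + 154 = \left(- \frac{1}{18}\right) \frac{2}{39} + 154 = - \frac{1}{351} + 154 = \frac{54053}{351}$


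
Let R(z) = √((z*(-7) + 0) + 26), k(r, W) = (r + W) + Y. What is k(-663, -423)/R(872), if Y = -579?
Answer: 555*I*√6078/2026 ≈ 21.357*I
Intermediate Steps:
k(r, W) = -579 + W + r (k(r, W) = (r + W) - 579 = (W + r) - 579 = -579 + W + r)
R(z) = √(26 - 7*z) (R(z) = √((-7*z + 0) + 26) = √(-7*z + 26) = √(26 - 7*z))
k(-663, -423)/R(872) = (-579 - 423 - 663)/(√(26 - 7*872)) = -1665/√(26 - 6104) = -1665*(-I*√6078/6078) = -(-555)*I*√6078/2026 = 555*I*√6078/2026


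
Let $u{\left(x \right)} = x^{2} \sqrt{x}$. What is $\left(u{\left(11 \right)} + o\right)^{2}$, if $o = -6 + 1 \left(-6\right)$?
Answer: $161195 - 2904 \sqrt{11} \approx 1.5156 \cdot 10^{5}$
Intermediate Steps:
$u{\left(x \right)} = x^{\frac{5}{2}}$
$o = -12$ ($o = -6 - 6 = -12$)
$\left(u{\left(11 \right)} + o\right)^{2} = \left(11^{\frac{5}{2}} - 12\right)^{2} = \left(121 \sqrt{11} - 12\right)^{2} = \left(-12 + 121 \sqrt{11}\right)^{2}$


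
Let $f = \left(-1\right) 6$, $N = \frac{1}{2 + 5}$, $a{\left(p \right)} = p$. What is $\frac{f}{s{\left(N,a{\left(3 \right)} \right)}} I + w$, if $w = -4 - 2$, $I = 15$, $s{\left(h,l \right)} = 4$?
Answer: $- \frac{57}{2} \approx -28.5$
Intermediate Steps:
$N = \frac{1}{7} \approx 0.14286$
$f = -6$
$w = -6$ ($w = -4 - 2 = -6$)
$\frac{f}{s{\left(N,a{\left(3 \right)} \right)}} I + w = - \frac{6}{4} \cdot 15 - 6 = \left(-6\right) \frac{1}{4} \cdot 15 - 6 = \left(- \frac{3}{2}\right) 15 - 6 = - \frac{45}{2} - 6 = - \frac{57}{2}$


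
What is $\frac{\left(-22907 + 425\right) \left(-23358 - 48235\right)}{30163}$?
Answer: $\frac{1609553826}{30163} \approx 53362.0$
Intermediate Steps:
$\frac{\left(-22907 + 425\right) \left(-23358 - 48235\right)}{30163} = \left(-22482\right) \left(-71593\right) \frac{1}{30163} = 1609553826 \cdot \frac{1}{30163} = \frac{1609553826}{30163}$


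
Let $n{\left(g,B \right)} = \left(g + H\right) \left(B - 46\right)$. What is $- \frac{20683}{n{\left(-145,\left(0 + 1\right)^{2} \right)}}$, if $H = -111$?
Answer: $- \frac{20683}{11520} \approx -1.7954$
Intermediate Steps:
$n{\left(g,B \right)} = \left(-111 + g\right) \left(-46 + B\right)$ ($n{\left(g,B \right)} = \left(g - 111\right) \left(B - 46\right) = \left(-111 + g\right) \left(-46 + B\right)$)
$- \frac{20683}{n{\left(-145,\left(0 + 1\right)^{2} \right)}} = - \frac{20683}{5106 - 111 \left(0 + 1\right)^{2} - -6670 + \left(0 + 1\right)^{2} \left(-145\right)} = - \frac{20683}{5106 - 111 \cdot 1^{2} + 6670 + 1^{2} \left(-145\right)} = - \frac{20683}{5106 - 111 + 6670 + 1 \left(-145\right)} = - \frac{20683}{5106 - 111 + 6670 - 145} = - \frac{20683}{11520}$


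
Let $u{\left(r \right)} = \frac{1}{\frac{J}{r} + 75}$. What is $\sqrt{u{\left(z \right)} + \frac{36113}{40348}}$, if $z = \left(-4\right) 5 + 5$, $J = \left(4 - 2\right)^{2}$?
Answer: $\frac{\sqrt{78361015259}}{293702} \approx 0.95311$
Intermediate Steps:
$J = 4$ ($J = 2^{2} = 4$)
$z = -15$ ($z = -20 + 5 = -15$)
$u{\left(r \right)} = \frac{1}{75 + \frac{4}{r}}$ ($u{\left(r \right)} = \frac{1}{\frac{4}{r} + 75} = \frac{1}{75 + \frac{4}{r}}$)
$\sqrt{u{\left(z \right)} + \frac{36113}{40348}} = \sqrt{- \frac{15}{4 + 75 \left(-15\right)} + \frac{36113}{40348}} = \sqrt{- \frac{15}{4 - 1125} + 36113 \cdot \frac{1}{40348}} = \sqrt{- \frac{15}{-1121} + \frac{469}{524}} = \sqrt{\left(-15\right) \left(- \frac{1}{1121}\right) + \frac{469}{524}} = \sqrt{\frac{15}{1121} + \frac{469}{524}} = \sqrt{\frac{533609}{587404}} = \frac{\sqrt{78361015259}}{293702}$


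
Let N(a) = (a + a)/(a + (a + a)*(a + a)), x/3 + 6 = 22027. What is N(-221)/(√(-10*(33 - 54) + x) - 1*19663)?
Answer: 19663/170669461184 + √66273/170669461184 ≈ 1.1672e-7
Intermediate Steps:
x = 66063 (x = -18 + 3*22027 = -18 + 66081 = 66063)
N(a) = 2*a/(a + 4*a²) (N(a) = (2*a)/(a + (2*a)*(2*a)) = (2*a)/(a + 4*a²) = 2*a/(a + 4*a²))
N(-221)/(√(-10*(33 - 54) + x) - 1*19663) = (2/(1 + 4*(-221)))/(√(-10*(33 - 54) + 66063) - 1*19663) = (2/(1 - 884))/(√(-10*(-21) + 66063) - 19663) = (2/(-883))/(√(210 + 66063) - 19663) = (2*(-1/883))/(√66273 - 19663) = -2/(883*(-19663 + √66273))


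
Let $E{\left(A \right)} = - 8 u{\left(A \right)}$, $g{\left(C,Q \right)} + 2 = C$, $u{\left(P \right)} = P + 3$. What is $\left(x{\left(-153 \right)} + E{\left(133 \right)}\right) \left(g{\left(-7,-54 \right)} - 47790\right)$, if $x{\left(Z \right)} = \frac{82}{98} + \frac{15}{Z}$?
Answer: $\frac{43291012578}{833} \approx 5.197 \cdot 10^{7}$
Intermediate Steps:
$u{\left(P \right)} = 3 + P$
$x{\left(Z \right)} = \frac{41}{49} + \frac{15}{Z}$ ($x{\left(Z \right)} = 82 \cdot \frac{1}{98} + \frac{15}{Z} = \frac{41}{49} + \frac{15}{Z}$)
$g{\left(C,Q \right)} = -2 + C$
$E{\left(A \right)} = -24 - 8 A$ ($E{\left(A \right)} = - 8 \left(3 + A\right) = -24 - 8 A$)
$\left(x{\left(-153 \right)} + E{\left(133 \right)}\right) \left(g{\left(-7,-54 \right)} - 47790\right) = \left(\left(\frac{41}{49} + \frac{15}{-153}\right) - 1088\right) \left(\left(-2 - 7\right) - 47790\right) = \left(\left(\frac{41}{49} + 15 \left(- \frac{1}{153}\right)\right) - 1088\right) \left(-9 - 47790\right) = \left(\left(\frac{41}{49} - \frac{5}{51}\right) - 1088\right) \left(-47799\right) = \left(\frac{1846}{2499} - 1088\right) \left(-47799\right) = \left(- \frac{2717066}{2499}\right) \left(-47799\right) = \frac{43291012578}{833}$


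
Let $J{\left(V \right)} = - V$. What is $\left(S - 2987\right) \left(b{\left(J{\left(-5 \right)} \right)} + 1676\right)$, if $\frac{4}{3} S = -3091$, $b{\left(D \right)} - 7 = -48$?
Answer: $- \frac{34696335}{4} \approx -8.6741 \cdot 10^{6}$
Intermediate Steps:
$b{\left(D \right)} = -41$ ($b{\left(D \right)} = 7 - 48 = -41$)
$S = - \frac{9273}{4}$ ($S = \frac{3}{4} \left(-3091\right) = - \frac{9273}{4} \approx -2318.3$)
$\left(S - 2987\right) \left(b{\left(J{\left(-5 \right)} \right)} + 1676\right) = \left(- \frac{9273}{4} - 2987\right) \left(-41 + 1676\right) = \left(- \frac{21221}{4}\right) 1635 = - \frac{34696335}{4}$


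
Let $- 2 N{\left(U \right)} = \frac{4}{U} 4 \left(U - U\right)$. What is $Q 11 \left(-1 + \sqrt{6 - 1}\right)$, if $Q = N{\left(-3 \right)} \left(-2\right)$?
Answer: $0$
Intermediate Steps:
$N{\left(U \right)} = 0$ ($N{\left(U \right)} = - \frac{\frac{4}{U} 4 \left(U - U\right)}{2} = - \frac{\frac{16}{U} 0}{2} = \left(- \frac{1}{2}\right) 0 = 0$)
$Q = 0$ ($Q = 0 \left(-2\right) = 0$)
$Q 11 \left(-1 + \sqrt{6 - 1}\right) = 0 \cdot 11 \left(-1 + \sqrt{6 - 1}\right) = 0 \left(-1 + \sqrt{5}\right) = 0$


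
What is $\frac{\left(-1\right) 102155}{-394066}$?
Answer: $\frac{102155}{394066} \approx 0.25923$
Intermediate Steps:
$\frac{\left(-1\right) 102155}{-394066} = \left(-102155\right) \left(- \frac{1}{394066}\right) = \frac{102155}{394066}$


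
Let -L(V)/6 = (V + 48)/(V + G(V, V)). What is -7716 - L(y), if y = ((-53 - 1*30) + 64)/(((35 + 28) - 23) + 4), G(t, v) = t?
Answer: -152883/19 ≈ -8046.5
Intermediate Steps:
y = -19/44 (y = ((-53 - 30) + 64)/((63 - 23) + 4) = (-83 + 64)/(40 + 4) = -19/44 ≈ -0.43182)
L(V) = -3*(48 + V)/V (L(V) = -6*(V + 48)/(V + V) = -6*(48 + V)/(2*V) = -6*(48 + V)*1/(2*V) = -3*(48 + V)/V)
-7716 - L(y) = -7716 - (-3 - 144/(-19/44)) = -7716 - (-3 - 144*(-44/19)) = -7716 - (-3 + 6336/19) = -7716 - 1*6279/19 = -7716 - 6279/19 = -152883/19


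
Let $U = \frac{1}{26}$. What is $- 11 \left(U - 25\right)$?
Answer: $\frac{7139}{26} \approx 274.58$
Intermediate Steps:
$U = \frac{1}{26} \approx 0.038462$
$- 11 \left(U - 25\right) = - 11 \left(\frac{1}{26} - 25\right) = \left(-11\right) \left(- \frac{649}{26}\right) = \frac{7139}{26}$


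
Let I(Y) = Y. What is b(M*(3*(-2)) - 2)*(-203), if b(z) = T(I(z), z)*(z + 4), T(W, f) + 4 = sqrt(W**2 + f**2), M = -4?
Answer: 21112 - 116116*sqrt(2) ≈ -1.4310e+5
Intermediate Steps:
T(W, f) = -4 + sqrt(W**2 + f**2)
b(z) = (-4 + sqrt(2)*sqrt(z**2))*(4 + z) (b(z) = (-4 + sqrt(z**2 + z**2))*(z + 4) = (-4 + sqrt(2*z**2))*(4 + z) = (-4 + sqrt(2)*sqrt(z**2))*(4 + z))
b(M*(3*(-2)) - 2)*(-203) = ((-4 + sqrt(2)*sqrt((-12*(-2) - 2)**2))*(4 + (-12*(-2) - 2)))*(-203) = ((-4 + sqrt(2)*sqrt((-4*(-6) - 2)**2))*(4 + (-4*(-6) - 2)))*(-203) = ((-4 + sqrt(2)*sqrt((24 - 2)**2))*(4 + (24 - 2)))*(-203) = ((-4 + sqrt(2)*sqrt(22**2))*(4 + 22))*(-203) = ((-4 + sqrt(2)*sqrt(484))*26)*(-203) = ((-4 + sqrt(2)*22)*26)*(-203) = ((-4 + 22*sqrt(2))*26)*(-203) = (-104 + 572*sqrt(2))*(-203) = 21112 - 116116*sqrt(2)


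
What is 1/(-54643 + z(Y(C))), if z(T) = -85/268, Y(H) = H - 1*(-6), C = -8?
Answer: -268/14644409 ≈ -1.8300e-5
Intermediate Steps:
Y(H) = 6 + H (Y(H) = H + 6 = 6 + H)
z(T) = -85/268 (z(T) = -85*1/268 = -85/268)
1/(-54643 + z(Y(C))) = 1/(-54643 - 85/268) = 1/(-14644409/268) = -268/14644409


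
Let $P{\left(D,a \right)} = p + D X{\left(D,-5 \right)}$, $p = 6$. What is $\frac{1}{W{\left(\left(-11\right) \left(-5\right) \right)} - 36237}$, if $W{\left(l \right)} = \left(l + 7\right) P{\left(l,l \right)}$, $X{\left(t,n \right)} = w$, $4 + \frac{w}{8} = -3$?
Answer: $- \frac{1}{226825} \approx -4.4087 \cdot 10^{-6}$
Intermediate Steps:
$w = -56$ ($w = -32 + 8 \left(-3\right) = -32 - 24 = -56$)
$X{\left(t,n \right)} = -56$
$P{\left(D,a \right)} = 6 - 56 D$ ($P{\left(D,a \right)} = 6 + D \left(-56\right) = 6 - 56 D$)
$W{\left(l \right)} = \left(6 - 56 l\right) \left(7 + l\right)$ ($W{\left(l \right)} = \left(l + 7\right) \left(6 - 56 l\right) = \left(7 + l\right) \left(6 - 56 l\right) = \left(6 - 56 l\right) \left(7 + l\right)$)
$\frac{1}{W{\left(\left(-11\right) \left(-5\right) \right)} - 36237} = \frac{1}{2 \left(3 - 28 \left(\left(-11\right) \left(-5\right)\right)\right) \left(7 - -55\right) - 36237} = \frac{1}{2 \left(3 - 1540\right) \left(7 + 55\right) - 36237} = \frac{1}{2 \left(3 - 1540\right) 62 - 36237} = \frac{1}{2 \left(-1537\right) 62 - 36237} = \frac{1}{-190588 - 36237} = \frac{1}{-226825} = - \frac{1}{226825}$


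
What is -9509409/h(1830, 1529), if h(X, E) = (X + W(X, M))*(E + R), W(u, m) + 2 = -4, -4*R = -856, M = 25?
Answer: -150943/50464 ≈ -2.9911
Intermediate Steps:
R = 214 (R = -1/4*(-856) = 214)
W(u, m) = -6 (W(u, m) = -2 - 4 = -6)
h(X, E) = (-6 + X)*(214 + E) (h(X, E) = (X - 6)*(E + 214) = (-6 + X)*(214 + E))
-9509409/h(1830, 1529) = -9509409/(-1284 - 6*1529 + 214*1830 + 1529*1830) = -9509409/(-1284 - 9174 + 391620 + 2798070) = -9509409/3179232 = -9509409*1/3179232 = -150943/50464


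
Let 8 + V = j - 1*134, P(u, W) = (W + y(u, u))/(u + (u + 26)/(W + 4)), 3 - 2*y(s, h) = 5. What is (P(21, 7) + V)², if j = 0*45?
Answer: 388287025/19321 ≈ 20097.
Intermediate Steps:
j = 0
y(s, h) = -1 (y(s, h) = 3/2 - ½*5 = 3/2 - 5/2 = -1)
P(u, W) = (-1 + W)/(u + (26 + u)/(4 + W)) (P(u, W) = (W - 1)/(u + (u + 26)/(W + 4)) = (-1 + W)/(u + (26 + u)/(4 + W)))
V = -142 (V = -8 + (0 - 1*134) = -8 + (0 - 134) = -8 - 134 = -142)
(P(21, 7) + V)² = ((-4 + 7² + 3*7)/(26 + 5*21 + 7*21) - 142)² = ((-4 + 49 + 21)/(26 + 105 + 147) - 142)² = (66/278 - 142)² = ((1/278)*66 - 142)² = (33/139 - 142)² = (-19705/139)² = 388287025/19321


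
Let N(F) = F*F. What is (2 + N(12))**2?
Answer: 21316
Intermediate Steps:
N(F) = F**2
(2 + N(12))**2 = (2 + 12**2)**2 = (2 + 144)**2 = 146**2 = 21316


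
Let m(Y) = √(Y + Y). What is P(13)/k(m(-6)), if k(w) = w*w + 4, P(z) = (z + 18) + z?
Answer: -11/2 ≈ -5.5000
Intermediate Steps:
m(Y) = √2*√Y (m(Y) = √(2*Y) = √2*√Y)
P(z) = 18 + 2*z (P(z) = (18 + z) + z = 18 + 2*z)
k(w) = 4 + w² (k(w) = w² + 4 = 4 + w²)
P(13)/k(m(-6)) = (18 + 2*13)/(4 + (√2*√(-6))²) = (18 + 26)/(4 + (√2*(I*√6))²) = 44/(4 + (2*I*√3)²) = 44/(4 - 12) = 44/(-8) = 44*(-⅛) = -11/2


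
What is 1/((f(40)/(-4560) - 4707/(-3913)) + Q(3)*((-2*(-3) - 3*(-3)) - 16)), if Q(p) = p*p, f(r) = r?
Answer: -446082/3482053 ≈ -0.12811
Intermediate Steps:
Q(p) = p²
1/((f(40)/(-4560) - 4707/(-3913)) + Q(3)*((-2*(-3) - 3*(-3)) - 16)) = 1/((40/(-4560) - 4707/(-3913)) + 3²*((-2*(-3) - 3*(-3)) - 16)) = 1/((40*(-1/4560) - 4707*(-1/3913)) + 9*((6 + 9) - 16)) = 1/((-1/114 + 4707/3913) + 9*(15 - 16)) = 1/(532685/446082 + 9*(-1)) = 1/(532685/446082 - 9) = 1/(-3482053/446082) = -446082/3482053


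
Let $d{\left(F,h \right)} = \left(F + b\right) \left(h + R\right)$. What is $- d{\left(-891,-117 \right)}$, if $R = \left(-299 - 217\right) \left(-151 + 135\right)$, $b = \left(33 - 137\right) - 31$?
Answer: $8350614$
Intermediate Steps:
$b = -135$ ($b = -104 - 31 = -135$)
$R = 8256$ ($R = \left(-516\right) \left(-16\right) = 8256$)
$d{\left(F,h \right)} = \left(-135 + F\right) \left(8256 + h\right)$ ($d{\left(F,h \right)} = \left(F - 135\right) \left(h + 8256\right) = \left(-135 + F\right) \left(8256 + h\right)$)
$- d{\left(-891,-117 \right)} = - (-1114560 - -15795 + 8256 \left(-891\right) - -104247) = - (-1114560 + 15795 - 7356096 + 104247) = \left(-1\right) \left(-8350614\right) = 8350614$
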